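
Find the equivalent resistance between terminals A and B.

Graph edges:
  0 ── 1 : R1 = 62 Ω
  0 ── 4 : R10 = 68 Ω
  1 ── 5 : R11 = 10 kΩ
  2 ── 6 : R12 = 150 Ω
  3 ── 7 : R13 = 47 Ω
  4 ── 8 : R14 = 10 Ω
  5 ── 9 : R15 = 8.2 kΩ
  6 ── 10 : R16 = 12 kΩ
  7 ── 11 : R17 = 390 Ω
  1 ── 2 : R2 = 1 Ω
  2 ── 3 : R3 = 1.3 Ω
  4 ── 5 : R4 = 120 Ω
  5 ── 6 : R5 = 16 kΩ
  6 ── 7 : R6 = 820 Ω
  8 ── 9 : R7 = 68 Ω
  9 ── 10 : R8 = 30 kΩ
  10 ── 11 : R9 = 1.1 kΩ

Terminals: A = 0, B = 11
The network is not a plain series/parallel combination. Inject a 1 A test current into terminal A (node 0) and return it from terminal B (node 11); then R_eq = V_A / (1 A).
Nodal analysis, taking node 11 as the 0 V reference.
Current source I_test pushes 1 A into node 0 and draws it out of node 11.
KCL at each unknown node (sum of currents leaving = 0; resistances in Ω):
  Node 0: (V_0 - V_1)/62 + (V_0 - V_4)/68 - 1 = 0
  Node 1: (V_1 - V_0)/62 + (V_1 - V_2)/1 + (V_1 - V_5)/10000 = 0
  Node 2: (V_2 - V_1)/1 + (V_2 - V_3)/1.3 + (V_2 - V_6)/150 = 0
  Node 3: (V_3 - V_2)/1.3 + (V_3 - V_7)/47 = 0
  Node 4: (V_4 - V_0)/68 + (V_4 - V_5)/120 + (V_4 - V_8)/10 = 0
  Node 5: (V_5 - V_1)/10000 + (V_5 - V_4)/120 + (V_5 - V_6)/16000 + (V_5 - V_9)/8200 = 0
  Node 6: (V_6 - V_2)/150 + (V_6 - V_5)/16000 + (V_6 - V_7)/820 + (V_6 - V_10)/12000 = 0
  Node 7: (V_7 - V_3)/47 + (V_7 - V_6)/820 + (V_7 - 0)/390 = 0
  Node 8: (V_8 - V_4)/10 + (V_8 - V_9)/68 = 0
  Node 9: (V_9 - V_5)/8200 + (V_9 - V_8)/68 + (V_9 - V_10)/30000 = 0
  Node 10: (V_10 - V_6)/12000 + (V_10 - V_9)/30000 + (V_10 - 0)/1100 = 0
Collecting terms (coefficients in siemens):
  0.03083·V_0 - 0.01613·V_1 - 0.01471·V_4 = 1
  1.016·V_1 - 0.01613·V_0 - 1·V_2 - 0.0001·V_5 = 0
  1.776·V_2 - 1·V_1 - 0.7692·V_3 - 0.006667·V_6 = 0
  0.7905·V_3 - 0.7692·V_2 - 0.02128·V_7 = 0
  0.123·V_4 - 0.01471·V_0 - 0.008333·V_5 - 0.1·V_8 = 0
  0.008618·V_5 - 0.0001·V_1 - 0.008333·V_4 - 0.0000625·V_6 - 0.000122·V_9 = 0
  0.008032·V_6 - 0.006667·V_2 - 0.0000625·V_5 - 0.00122·V_7 - 0.00008333·V_10 = 0
  0.02506·V_7 - 0.02128·V_3 - 0.00122·V_6 = 0
  0.1147·V_8 - 0.1·V_4 - 0.01471·V_9 = 0
  0.01486·V_9 - 0.000122·V_5 - 0.01471·V_8 - 0.00003333·V_10 = 0
  0.001026·V_10 - 0.00008333·V_6 - 0.00003333·V_9 = 0
Solving these 11 simultaneous equations (Gaussian elimination) gives:
  V_0 = 478.4 V, V_1 = 417.9 V, V_2 = 417 V, V_3 = 415.8 V
  V_4 = 476.8 V, V_5 = 475.6 V, V_6 = 406.9 V, V_7 = 372.8 V
  V_8 = 476.6 V, V_9 = 475.7 V, V_10 = 48.51 V
R_eq = V_0 / 1 A = 478.4 Ω

Final answer: 478.4 Ω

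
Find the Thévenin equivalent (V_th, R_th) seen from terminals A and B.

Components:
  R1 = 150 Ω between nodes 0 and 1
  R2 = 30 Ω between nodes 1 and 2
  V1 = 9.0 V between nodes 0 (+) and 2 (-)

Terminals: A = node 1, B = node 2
Step 1 — V_th is the open-circuit voltage V_A - V_B (nothing connected across the terminals).
Nodal analysis, taking node 2 as the 0 V reference.
Source V1 fixes V_0 = 9 V.
KCL at each unknown node (sum of currents leaving = 0; resistances in Ω):
  Node 1: (V_1 - 9)/150 + (V_1 - 0)/30 = 0
Collecting terms: 0.04 × V_1 = 0.06  =>  V_1 = 1.5 V
V_th = V_1 - V_2 = 1.5 - 0 = 1.5 V
Step 2 — R_th: zero the source — replace V1 by a short circuit (node 2 merges into node 0) — and find the resistance seen between A (node 1) and B (node 0).
Reduce the network between node 1 (A) and node 0 (B) by series/parallel combination:
  Rp1 = R1 ‖ R2 (parallel, both between nodes 0 and 1) = 1/(1/150 + 1/30) = 25 Ω
R_th = 25 Ω

Final answer: V_th = 1.5 V, R_th = 25 Ω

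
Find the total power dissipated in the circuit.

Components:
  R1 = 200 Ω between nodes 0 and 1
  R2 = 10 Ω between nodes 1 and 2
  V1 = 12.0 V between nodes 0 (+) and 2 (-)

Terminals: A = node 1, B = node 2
Nodal analysis, taking node 2 as the 0 V reference.
Source V1 fixes V_0 = 12 V.
KCL at each unknown node (sum of currents leaving = 0; resistances in Ω):
  Node 1: (V_1 - 12)/200 + (V_1 - 0)/10 = 0
Collecting terms: 0.105 × V_1 = 0.06  =>  V_1 = 0.5714 V
Power in each resistor, P = (ΔV)²/R:
  P_R1 = (12 - 0.5714)²/200 = 0.6531 W
  P_R2 = (0.5714 - 0)²/10 = 0.03265 W
P_total = P_R1 + P_R2 = 0.6857 W

Final answer: 0.6857 W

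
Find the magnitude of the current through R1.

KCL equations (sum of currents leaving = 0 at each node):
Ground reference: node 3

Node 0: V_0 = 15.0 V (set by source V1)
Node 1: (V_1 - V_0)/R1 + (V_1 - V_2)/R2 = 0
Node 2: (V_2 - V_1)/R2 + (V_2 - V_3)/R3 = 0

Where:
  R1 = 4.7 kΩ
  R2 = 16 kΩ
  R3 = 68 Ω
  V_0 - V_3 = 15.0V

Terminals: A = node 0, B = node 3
Nodal analysis, taking node 3 as the 0 V reference.
Source V1 fixes V_0 = 15 V.
KCL at each unknown node (sum of currents leaving = 0; resistances in Ω):
  Node 1: (V_1 - 15)/4700 + (V_1 - V_2)/16000 = 0
  Node 2: (V_2 - V_1)/16000 + (V_2 - 0)/68 = 0
Collecting terms (coefficients in siemens):
  0.0002753·V_1 - 0.0000625·V_2 = 0.003191
  0.01477·V_2 - 0.0000625·V_1 = 0
Determinant D = (0.0002753)(0.01477) - (-0.0000625)(-0.0000625) = 0.000004061
V_1 = [(0.003191)(0.01477) - (-0.0000625)(0)]/D = 11.61 V
V_2 = [(0.0002753)(0) - (0.003191)(-0.0000625)]/D = 0.04911 V
I_R1 = (V_0 - V_1)/R1 = (15 - 11.61)/4700 = 0.0007223 A
|I_R1| = 0.0007223 A

Final answer: |I_R1| = 0.0007223 A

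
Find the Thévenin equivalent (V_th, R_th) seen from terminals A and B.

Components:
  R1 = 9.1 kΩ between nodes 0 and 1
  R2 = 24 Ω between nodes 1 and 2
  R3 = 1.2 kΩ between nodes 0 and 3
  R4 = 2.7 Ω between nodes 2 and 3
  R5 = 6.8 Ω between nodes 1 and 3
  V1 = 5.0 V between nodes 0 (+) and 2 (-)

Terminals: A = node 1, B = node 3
Step 1 — V_th is the open-circuit voltage V_A - V_B (nothing connected across the terminals).
Nodal analysis, taking node 2 as the 0 V reference.
Source V1 fixes V_0 = 5 V.
KCL at each unknown node (sum of currents leaving = 0; resistances in Ω):
  Node 1: (V_1 - 5)/9100 + (V_1 - 0)/24 + (V_1 - V_3)/6.8 = 0
  Node 3: (V_3 - 5)/1200 + (V_3 - 0)/2.7 + (V_3 - V_1)/6.8 = 0
Collecting terms (coefficients in siemens):
  0.1888·V_1 - 0.1471·V_3 = 0.0005495
  0.5183·V_3 - 0.1471·V_1 = 0.004167
Determinant D = (0.1888)(0.5183) - (-0.1471)(-0.1471) = 0.07624
V_1 = [(0.0005495)(0.5183) - (-0.1471)(0.004167)]/D = 0.01177 V
V_3 = [(0.1888)(0.004167) - (0.0005495)(-0.1471)]/D = 0.01138 V
V_th = V_1 - V_3 = 0.01177 - 0.01138 = 0.000392 V
Step 2 — R_th: zero the source — replace V1 by a short circuit (node 2 merges into node 0) — and find the resistance seen between A (node 1) and B (node 3).
Reduce the network between node 1 (A) and node 3 (B) by series/parallel combination:
  Rp1 = R1 ‖ R2 (parallel, both between nodes 0 and 1) = 1/(1/9100 + 1/24) = 23.94 Ω
  Rp2 = R3 ‖ R4 (parallel, both between nodes 0 and 3) = 1/(1/1200 + 1/2.7) = 2.694 Ω
  Rs1 = Rp1 + Rp2 (series, joined only at node 0) = 23.94 + 2.694 = 26.63 Ω
  Rp3 = R5 ‖ Rs1 (parallel, both between nodes 1 and 3) = 1/(1/6.8 + 1/26.63) = 5.417 Ω
R_th = 5.417 Ω

Final answer: V_th = 0.000392 V, R_th = 5.417 Ω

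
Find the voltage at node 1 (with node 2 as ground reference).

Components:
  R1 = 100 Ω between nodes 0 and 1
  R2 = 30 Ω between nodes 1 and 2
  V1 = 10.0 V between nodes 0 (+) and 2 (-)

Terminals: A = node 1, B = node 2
Nodal analysis, taking node 2 as the 0 V reference.
Source V1 fixes V_0 = 10 V.
KCL at each unknown node (sum of currents leaving = 0; resistances in Ω):
  Node 1: (V_1 - 10)/100 + (V_1 - 0)/30 = 0
Collecting terms: 0.04333 × V_1 = 0.1  =>  V_1 = 2.308 V
The requested potential is V_1 = 2.308 V.

Final answer: V_1 = 2.308 V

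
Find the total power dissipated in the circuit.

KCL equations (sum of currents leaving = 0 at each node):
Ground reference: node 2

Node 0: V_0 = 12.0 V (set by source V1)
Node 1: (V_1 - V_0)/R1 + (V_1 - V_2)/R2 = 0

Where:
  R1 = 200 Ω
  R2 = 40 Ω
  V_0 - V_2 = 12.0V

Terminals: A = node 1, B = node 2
Nodal analysis, taking node 2 as the 0 V reference.
Source V1 fixes V_0 = 12 V.
KCL at each unknown node (sum of currents leaving = 0; resistances in Ω):
  Node 1: (V_1 - 12)/200 + (V_1 - 0)/40 = 0
Collecting terms: 0.03 × V_1 = 0.06  =>  V_1 = 2 V
Power in each resistor, P = (ΔV)²/R:
  P_R1 = (12 - 2)²/200 = 0.5 W
  P_R2 = (2 - 0)²/40 = 0.1 W
P_total = P_R1 + P_R2 = 0.6 W

Final answer: 0.6 W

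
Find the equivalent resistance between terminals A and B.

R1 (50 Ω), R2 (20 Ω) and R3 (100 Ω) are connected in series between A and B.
Reduce the network between node 0 (A) and node 3 (B) by series/parallel combination:
  Rs1 = R1 + R2 (series, joined only at node 1) = 50 + 20 = 70 Ω
  Rs2 = R3 + Rs1 (series, joined only at node 2) = 100 + 70 = 170 Ω
R_eq = 170 Ω

Final answer: 170 Ω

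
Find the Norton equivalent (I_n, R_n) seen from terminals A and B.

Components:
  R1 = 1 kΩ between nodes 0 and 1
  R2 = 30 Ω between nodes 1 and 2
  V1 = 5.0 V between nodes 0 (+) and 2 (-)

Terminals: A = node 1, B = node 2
Find the Thévenin equivalent first; then I_n = V_th/R_th and R_n = R_th.
Step 1 — V_th is the open-circuit voltage V_A - V_B (nothing connected across the terminals).
Nodal analysis, taking node 2 as the 0 V reference.
Source V1 fixes V_0 = 5 V.
KCL at each unknown node (sum of currents leaving = 0; resistances in Ω):
  Node 1: (V_1 - 5)/1000 + (V_1 - 0)/30 = 0
Collecting terms: 0.03433 × V_1 = 0.005  =>  V_1 = 0.1456 V
V_th = V_1 - V_2 = 0.1456 - 0 = 0.1456 V
Step 2 — R_th: zero the source — replace V1 by a short circuit (node 2 merges into node 0) — and find the resistance seen between A (node 1) and B (node 0).
Reduce the network between node 1 (A) and node 0 (B) by series/parallel combination:
  Rp1 = R1 ‖ R2 (parallel, both between nodes 0 and 1) = 1/(1/1000 + 1/30) = 29.13 Ω
R_th = 29.13 Ω
I_n = V_th/R_th = 0.1456/29.13 = 0.005 A, and R_n = R_th = 29.13 Ω

Final answer: I_n = 0.005 A, R_n = 29.13 Ω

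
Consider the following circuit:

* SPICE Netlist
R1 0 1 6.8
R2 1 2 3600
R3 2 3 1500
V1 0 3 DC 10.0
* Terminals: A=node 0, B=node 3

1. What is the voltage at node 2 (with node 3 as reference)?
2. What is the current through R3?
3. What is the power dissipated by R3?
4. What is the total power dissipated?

Nodal analysis, taking node 3 as the 0 V reference.
Source V1 fixes V_0 = 10 V.
KCL at each unknown node (sum of currents leaving = 0; resistances in Ω):
  Node 1: (V_1 - 10)/6.8 + (V_1 - V_2)/3600 = 0
  Node 2: (V_2 - V_1)/3600 + (V_2 - 0)/1500 = 0
Collecting terms (coefficients in siemens):
  0.1473·V_1 - 0.0002778·V_2 = 1.471
  0.0009444·V_2 - 0.0002778·V_1 = 0
Determinant D = (0.1473)(0.0009444) - (-0.0002778)(-0.0002778) = 0.0001391
V_1 = [(1.471)(0.0009444) - (-0.0002778)(0)]/D = 9.987 V
V_2 = [(0.1473)(0) - (1.471)(-0.0002778)]/D = 2.937 V
Part 1:
  Read off the nodal solution: V_2 = 2.937 V
Part 2:
  I_R3 = (V_2 - V_3)/R3 = (2.937 - 0)/1500 = 0.001958 A
  Magnitude: I_R3 = 0.001958 A
Part 3:
  I_R3 = (V_2 - V_3)/R3 = (2.937 - 0)/1500 = 0.001958 A
  P_R3 = I_R3² × R3 = (0.001958)² × 1500 = 0.005752 W
Part 4:
  Power in each resistor, P = (ΔV)²/R:
    P_R1 = (10 - 9.987)²/6.8 = 0.00002607 W
    P_R2 = (9.987 - 2.937)²/3600 = 0.0138 W
    P_R3 = (2.937 - 0)²/1500 = 0.005752 W
  P_total = P_R1 + P_R2 + P_R3 = 0.01958 W

Final answers:
1. V_2 = 2.937 V
2. I_R3 = 0.001958 A
3. P_R3 = 0.005752 W
4. P_total = 0.01958 W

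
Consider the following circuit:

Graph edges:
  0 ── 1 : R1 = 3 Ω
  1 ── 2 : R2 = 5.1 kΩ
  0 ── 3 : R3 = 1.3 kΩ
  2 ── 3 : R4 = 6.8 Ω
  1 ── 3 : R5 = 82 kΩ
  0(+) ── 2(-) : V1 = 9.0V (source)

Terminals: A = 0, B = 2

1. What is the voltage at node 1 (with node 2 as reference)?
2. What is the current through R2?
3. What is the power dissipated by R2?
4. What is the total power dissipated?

Nodal analysis, taking node 2 as the 0 V reference.
Source V1 fixes V_0 = 9 V.
KCL at each unknown node (sum of currents leaving = 0; resistances in Ω):
  Node 1: (V_1 - 9)/3 + (V_1 - 0)/5100 + (V_1 - V_3)/82000 = 0
  Node 3: (V_3 - 9)/1300 + (V_3 - 0)/6.8 + (V_3 - V_1)/82000 = 0
Collecting terms (coefficients in siemens):
  0.3335·V_1 - 0.0000122·V_3 = 3
  0.1478·V_3 - 0.0000122·V_1 = 0.006923
Determinant D = (0.3335)(0.1478) - (-0.0000122)(-0.0000122) = 0.04931
V_1 = [(3)(0.1478) - (-0.0000122)(0.006923)]/D = 8.994 V
V_3 = [(0.3335)(0.006923) - (3)(-0.0000122)]/D = 0.04757 V
Part 1:
  Read off the nodal solution: V_1 = 8.994 V
Part 2:
  I_R2 = (V_1 - V_2)/R2 = (8.994 - 0)/5100 = 0.001764 A
  Magnitude: I_R2 = 0.001764 A
Part 3:
  I_R2 = (V_1 - V_2)/R2 = (8.994 - 0)/5100 = 0.001764 A
  P_R2 = I_R2² × R2 = (0.001764)² × 5100 = 0.01586 W
Part 4:
  Power in each resistor, P = (ΔV)²/R:
    P_R1 = (9 - 8.994)²/3 = 0.00001052 W
    P_R2 = (8.994 - 0)²/5100 = 0.01586 W
    P_R3 = (9 - 0.04757)²/1300 = 0.06165 W
    P_R4 = (0 - 0.04757)²/6.8 = 0.0003328 W
    P_R5 = (8.994 - 0.04757)²/82000 = 0.0009762 W
  P_total = P_R1 + P_R2 + P_R3 + P_R4 + P_R5 = 0.07883 W

Final answers:
1. V_1 = 8.994 V
2. I_R2 = 0.001764 A
3. P_R2 = 0.01586 W
4. P_total = 0.07883 W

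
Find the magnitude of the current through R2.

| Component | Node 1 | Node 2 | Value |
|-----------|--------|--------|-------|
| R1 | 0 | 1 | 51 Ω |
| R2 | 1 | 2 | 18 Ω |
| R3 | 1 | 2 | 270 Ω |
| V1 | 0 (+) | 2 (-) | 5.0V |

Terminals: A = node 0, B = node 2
Nodal analysis, taking node 2 as the 0 V reference.
Source V1 fixes V_0 = 5 V.
KCL at each unknown node (sum of currents leaving = 0; resistances in Ω):
  Node 1: (V_1 - 5)/51 + (V_1 - 0)/18 + (V_1 - 0)/270 = 0
Collecting terms: 0.07887 × V_1 = 0.09804  =>  V_1 = 1.243 V
I_R2 = (V_1 - V_2)/R2 = (1.243 - 0)/18 = 0.06906 A
|I_R2| = 0.06906 A

Final answer: |I_R2| = 0.06906 A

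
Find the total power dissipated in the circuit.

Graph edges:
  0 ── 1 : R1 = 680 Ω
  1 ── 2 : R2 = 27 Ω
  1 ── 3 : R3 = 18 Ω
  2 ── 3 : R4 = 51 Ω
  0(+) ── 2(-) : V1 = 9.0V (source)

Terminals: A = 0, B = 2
Nodal analysis, taking node 2 as the 0 V reference.
Source V1 fixes V_0 = 9 V.
KCL at each unknown node (sum of currents leaving = 0; resistances in Ω):
  Node 1: (V_1 - 9)/680 + (V_1 - 0)/27 + (V_1 - V_3)/18 = 0
  Node 3: (V_3 - V_1)/18 + (V_3 - 0)/51 = 0
Collecting terms (coefficients in siemens):
  0.09406·V_1 - 0.05556·V_3 = 0.01324
  0.07516·V_3 - 0.05556·V_1 = 0
Determinant D = (0.09406)(0.07516) - (-0.05556)(-0.05556) = 0.003984
V_1 = [(0.01324)(0.07516) - (-0.05556)(0)]/D = 0.2497 V
V_3 = [(0.09406)(0) - (0.01324)(-0.05556)]/D = 0.1846 V
Power in each resistor, P = (ΔV)²/R:
  P_R1 = (9 - 0.2497)²/680 = 0.1126 W
  P_R2 = (0.2497 - 0)²/27 = 0.00231 W
  P_R3 = (0.2497 - 0.1846)²/18 = 0.0002358 W
  P_R4 = (0 - 0.1846)²/51 = 0.000668 W
P_total = P_R1 + P_R2 + P_R3 + P_R4 = 0.1158 W

Final answer: 0.1158 W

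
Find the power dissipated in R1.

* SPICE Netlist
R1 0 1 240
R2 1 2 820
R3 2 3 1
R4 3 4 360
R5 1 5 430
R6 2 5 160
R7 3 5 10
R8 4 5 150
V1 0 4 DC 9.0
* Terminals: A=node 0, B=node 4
Nodal analysis, taking node 4 as the 0 V reference.
Source V1 fixes V_0 = 9 V.
KCL at each unknown node (sum of currents leaving = 0; resistances in Ω):
  Node 1: (V_1 - 9)/240 + (V_1 - V_2)/820 + (V_1 - V_5)/430 = 0
  Node 2: (V_2 - V_1)/820 + (V_2 - V_3)/1 + (V_2 - V_5)/160 = 0
  Node 3: (V_3 - V_2)/1 + (V_3 - 0)/360 + (V_3 - V_5)/10 = 0
  Node 5: (V_5 - V_1)/430 + (V_5 - V_2)/160 + (V_5 - V_3)/10 + (V_5 - 0)/150 = 0
Collecting terms (coefficients in siemens):
  0.007712·V_1 - 0.00122·V_2 - 0.002326·V_5 = 0.0375
  1.007·V_2 - 0.00122·V_1 - 1·V_3 - 0.00625·V_5 = 0
  1.103·V_3 - 1·V_2 - 0.1·V_5 = 0
  0.1152·V_5 - 0.002326·V_1 - 0.00625·V_2 - 0.1·V_3 = 0
Solving these 4 simultaneous equations (Gaussian elimination) gives:
  V_1 = 5.561 V, V_2 = 1.526 V, V_3 = 1.522 V, V_5 = 1.515 V
I_R1 = (V_0 - V_1)/R1 = (9 - 5.561)/240 = 0.01433 A
P_R1 = I_R1² × R1 = (0.01433)² × 240 = 0.04928 W

Final answer: 0.04928 W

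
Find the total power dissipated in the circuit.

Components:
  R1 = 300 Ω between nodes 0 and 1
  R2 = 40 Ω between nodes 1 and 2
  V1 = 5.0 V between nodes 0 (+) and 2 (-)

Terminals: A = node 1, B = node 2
Nodal analysis, taking node 2 as the 0 V reference.
Source V1 fixes V_0 = 5 V.
KCL at each unknown node (sum of currents leaving = 0; resistances in Ω):
  Node 1: (V_1 - 5)/300 + (V_1 - 0)/40 = 0
Collecting terms: 0.02833 × V_1 = 0.01667  =>  V_1 = 0.5882 V
Power in each resistor, P = (ΔV)²/R:
  P_R1 = (5 - 0.5882)²/300 = 0.06488 W
  P_R2 = (0.5882 - 0)²/40 = 0.008651 W
P_total = P_R1 + P_R2 = 0.07353 W

Final answer: 0.07353 W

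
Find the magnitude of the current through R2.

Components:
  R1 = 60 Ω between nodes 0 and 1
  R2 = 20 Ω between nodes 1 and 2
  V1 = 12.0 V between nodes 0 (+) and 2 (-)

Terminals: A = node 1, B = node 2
Nodal analysis, taking node 2 as the 0 V reference.
Source V1 fixes V_0 = 12 V.
KCL at each unknown node (sum of currents leaving = 0; resistances in Ω):
  Node 1: (V_1 - 12)/60 + (V_1 - 0)/20 = 0
Collecting terms: 0.06667 × V_1 = 0.2  =>  V_1 = 3 V
I_R2 = (V_1 - V_2)/R2 = (3 - 0)/20 = 0.15 A
|I_R2| = 0.15 A

Final answer: |I_R2| = 0.15 A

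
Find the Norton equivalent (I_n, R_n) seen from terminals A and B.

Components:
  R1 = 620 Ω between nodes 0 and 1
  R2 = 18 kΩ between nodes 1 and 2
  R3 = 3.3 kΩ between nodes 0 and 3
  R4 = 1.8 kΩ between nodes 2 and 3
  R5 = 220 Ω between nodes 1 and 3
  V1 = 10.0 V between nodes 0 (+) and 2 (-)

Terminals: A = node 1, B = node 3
Find the Thévenin equivalent first; then I_n = V_th/R_th and R_n = R_th.
Step 1 — V_th is the open-circuit voltage V_A - V_B (nothing connected across the terminals).
Nodal analysis, taking node 2 as the 0 V reference.
Source V1 fixes V_0 = 10 V.
KCL at each unknown node (sum of currents leaving = 0; resistances in Ω):
  Node 1: (V_1 - 10)/620 + (V_1 - 0)/18000 + (V_1 - V_3)/220 = 0
  Node 3: (V_3 - 10)/3300 + (V_3 - 0)/1800 + (V_3 - V_1)/220 = 0
Collecting terms (coefficients in siemens):
  0.006214·V_1 - 0.004545·V_3 = 0.01613
  0.005404·V_3 - 0.004545·V_1 = 0.00303
Determinant D = (0.006214)(0.005404) - (-0.004545)(-0.004545) = 0.00001292
V_1 = [(0.01613)(0.005404) - (-0.004545)(0.00303)]/D = 7.813 V
V_3 = [(0.006214)(0.00303) - (0.01613)(-0.004545)]/D = 7.132 V
V_th = V_1 - V_3 = 7.813 - 7.132 = 0.6806 V
Step 2 — R_th: zero the source — replace V1 by a short circuit (node 2 merges into node 0) — and find the resistance seen between A (node 1) and B (node 3).
Reduce the network between node 1 (A) and node 3 (B) by series/parallel combination:
  Rp1 = R1 ‖ R2 (parallel, both between nodes 0 and 1) = 1/(1/620 + 1/18000) = 599.4 Ω
  Rp2 = R3 ‖ R4 (parallel, both between nodes 0 and 3) = 1/(1/3300 + 1/1800) = 1165 Ω
  Rs1 = Rp1 + Rp2 (series, joined only at node 0) = 599.4 + 1165 = 1764 Ω
  Rp3 = R5 ‖ Rs1 (parallel, both between nodes 1 and 3) = 1/(1/220 + 1/1764) = 195.6 Ω
R_th = 195.6 Ω
I_n = V_th/R_th = 0.6806/195.6 = 0.003479 A, and R_n = R_th = 195.6 Ω

Final answer: I_n = 0.003479 A, R_n = 195.6 Ω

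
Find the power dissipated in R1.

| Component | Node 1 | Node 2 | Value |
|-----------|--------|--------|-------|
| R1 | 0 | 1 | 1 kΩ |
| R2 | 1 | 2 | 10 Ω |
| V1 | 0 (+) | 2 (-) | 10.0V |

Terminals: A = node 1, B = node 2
Nodal analysis, taking node 2 as the 0 V reference.
Source V1 fixes V_0 = 10 V.
KCL at each unknown node (sum of currents leaving = 0; resistances in Ω):
  Node 1: (V_1 - 10)/1000 + (V_1 - 0)/10 = 0
Collecting terms: 0.101 × V_1 = 0.01  =>  V_1 = 0.09901 V
I_R1 = (V_0 - V_1)/R1 = (10 - 0.09901)/1000 = 0.009901 A
P_R1 = I_R1² × R1 = (0.009901)² × 1000 = 0.09803 W

Final answer: 0.09803 W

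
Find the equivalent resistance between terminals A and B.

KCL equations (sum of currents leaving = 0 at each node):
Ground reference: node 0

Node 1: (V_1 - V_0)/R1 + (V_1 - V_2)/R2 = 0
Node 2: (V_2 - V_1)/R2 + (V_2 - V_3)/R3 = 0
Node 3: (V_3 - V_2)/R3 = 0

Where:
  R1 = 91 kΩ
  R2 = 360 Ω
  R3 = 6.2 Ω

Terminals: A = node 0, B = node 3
Reduce the network between node 0 (A) and node 3 (B) by series/parallel combination:
  Rs1 = R1 + R2 (series, joined only at node 1) = 91000 + 360 = 91360 Ω
  Rs2 = R3 + Rs1 (series, joined only at node 2) = 6.2 + 91360 = 91370 Ω
R_eq = 91.37 kΩ

Final answer: 91.37 kΩ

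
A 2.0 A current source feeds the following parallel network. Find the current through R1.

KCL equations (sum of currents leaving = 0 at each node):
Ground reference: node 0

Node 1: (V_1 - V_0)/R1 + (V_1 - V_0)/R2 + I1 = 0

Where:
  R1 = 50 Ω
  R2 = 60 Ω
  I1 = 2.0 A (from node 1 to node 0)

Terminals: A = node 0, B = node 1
All resistors sit directly between nodes 0 and 1, so they are in parallel and share one voltage V; the full source current 2 A splits among them.
1/R_par = 1/50 + 1/60 = 0.03667 S  =>  R_par = 27.27 Ω
V = I × R_par = 2 × 27.27 = 54.55 V
I_R1 = V/R1 = 54.55/50 = 1.091 A

Final answer: 1.091 A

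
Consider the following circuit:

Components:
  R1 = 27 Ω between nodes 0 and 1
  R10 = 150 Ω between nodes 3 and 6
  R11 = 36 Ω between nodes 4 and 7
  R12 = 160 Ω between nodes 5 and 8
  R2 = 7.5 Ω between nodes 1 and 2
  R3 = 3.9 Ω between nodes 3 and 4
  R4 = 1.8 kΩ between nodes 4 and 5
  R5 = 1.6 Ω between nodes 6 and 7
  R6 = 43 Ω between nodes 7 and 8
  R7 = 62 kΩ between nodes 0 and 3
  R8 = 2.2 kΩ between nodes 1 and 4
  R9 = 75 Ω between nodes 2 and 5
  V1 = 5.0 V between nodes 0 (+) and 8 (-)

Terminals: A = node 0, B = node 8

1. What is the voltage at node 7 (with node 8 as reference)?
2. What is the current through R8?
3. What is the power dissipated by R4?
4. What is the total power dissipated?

Nodal analysis, taking node 8 as the 0 V reference.
Source V1 fixes V_0 = 5 V.
KCL at each unknown node (sum of currents leaving = 0; resistances in Ω):
  Node 1: (V_1 - 5)/27 + (V_1 - V_2)/7.5 + (V_1 - V_4)/2200 = 0
  Node 2: (V_2 - V_1)/7.5 + (V_2 - V_5)/75 = 0
  Node 3: (V_3 - V_4)/3.9 + (V_3 - 5)/62000 + (V_3 - V_6)/150 = 0
  Node 4: (V_4 - V_3)/3.9 + (V_4 - V_5)/1800 + (V_4 - V_1)/2200 + (V_4 - V_7)/36 = 0
  Node 5: (V_5 - V_4)/1800 + (V_5 - V_2)/75 + (V_5 - 0)/160 = 0
  Node 6: (V_6 - V_7)/1.6 + (V_6 - V_3)/150 = 0
  Node 7: (V_7 - V_6)/1.6 + (V_7 - 0)/43 + (V_7 - V_4)/36 = 0
Collecting terms (coefficients in siemens):
  0.1708·V_1 - 0.1333·V_2 - 0.0004545·V_4 = 0.1852
  0.1467·V_2 - 0.1333·V_1 - 0.01333·V_5 = 0
  0.2631·V_3 - 0.2564·V_4 - 0.006667·V_6 = 0.00008065
  0.2852·V_4 - 0.0004545·V_1 - 0.2564·V_3 - 0.0005556·V_5 - 0.02778·V_7 = 0
  0.02014·V_5 - 0.01333·V_2 - 0.0005556·V_4 = 0
  0.6317·V_6 - 0.006667·V_3 - 0.625·V_7 = 0
  0.676·V_7 - 0.02778·V_4 - 0.625·V_6 = 0
Solving these 7 simultaneous equations (Gaussian elimination) gives:
  V_1 = 4.43 V, V_2 = 4.286 V, V_3 = 0.2448 V, V_4 = 0.247 V
  V_5 = 2.844 V, V_6 = 0.1481 V, V_7 = 0.1471 V
Part 1:
  Read off the nodal solution: V_7 = 0.1471 V
Part 2:
  I_R8 = (V_1 - V_4)/R8 = (4.43 - 0.247)/2200 = 0.001901 A
  Magnitude: I_R8 = 0.001901 A
Part 3:
  I_R4 = (V_4 - V_5)/R4 = (0.247 - 2.844)/1800 = -0.001443 A
  P_R4 = I_R4² × R4 = (-0.001443)² × 1800 = 0.003747 W
Part 4:
  Power in each resistor, P = (ΔV)²/R:
    P_R1 = (5 - 4.43)²/27 = 0.01204 W
    P_R2 = (4.43 - 4.286)²/7.5 = 0.00277 W
    P_R3 = (0.2448 - 0.247)²/3.9 = 0.000001258 W
    P_R4 = (0.247 - 2.844)²/1800 = 0.003747 W
    P_R5 = (0.1481 - 0.1471)²/1.6 = 0.0000006649 W
    P_R6 = (0.1471 - 0)²/43 = 0.0005032 W
    P_R7 = (5 - 0.2448)²/62000 = 0.0003647 W
    P_R8 = (4.43 - 0.247)²/2200 = 0.007952 W
    P_R9 = (4.286 - 2.844)²/75 = 0.0277 W
    P_R10 = (0.2448 - 0.1481)²/150 = 0.00006233 W
    P_R11 = (0.247 - 0.1471)²/36 = 0.0002775 W
    P_R12 = (2.844 - 0)²/160 = 0.05056 W
  P_total = P_R1 + P_R2 + P_R3 + P_R4 + P_R5 + P_R6 + P_R7 + P_R8 + P_R9 + P_R10 + P_R11 + P_R12 = 0.106 W

Final answers:
1. V_7 = 0.1471 V
2. I_R8 = 0.001901 A
3. P_R4 = 0.003747 W
4. P_total = 0.106 W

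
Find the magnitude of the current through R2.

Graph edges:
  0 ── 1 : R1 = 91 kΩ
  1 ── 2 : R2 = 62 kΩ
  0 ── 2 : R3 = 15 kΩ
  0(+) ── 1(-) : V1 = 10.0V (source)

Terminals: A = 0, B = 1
Nodal analysis, taking node 1 as the 0 V reference.
Source V1 fixes V_0 = 10 V.
KCL at each unknown node (sum of currents leaving = 0; resistances in Ω):
  Node 2: (V_2 - 0)/62000 + (V_2 - 10)/15000 = 0
Collecting terms: 0.0000828 × V_2 = 0.0006667  =>  V_2 = 8.052 V
I_R2 = (V_1 - V_2)/R2 = (0 - 8.052)/62000 = -0.0001299 A
|I_R2| = 0.0001299 A

Final answer: |I_R2| = 0.0001299 A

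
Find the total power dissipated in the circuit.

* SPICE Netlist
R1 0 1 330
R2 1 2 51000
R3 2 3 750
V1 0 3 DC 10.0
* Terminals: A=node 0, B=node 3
Nodal analysis, taking node 3 as the 0 V reference.
Source V1 fixes V_0 = 10 V.
KCL at each unknown node (sum of currents leaving = 0; resistances in Ω):
  Node 1: (V_1 - 10)/330 + (V_1 - V_2)/51000 = 0
  Node 2: (V_2 - V_1)/51000 + (V_2 - 0)/750 = 0
Collecting terms (coefficients in siemens):
  0.00305·V_1 - 0.00001961·V_2 = 0.0303
  0.001353·V_2 - 0.00001961·V_1 = 0
Determinant D = (0.00305)(0.001353) - (-0.00001961)(-0.00001961) = 0.000004126
V_1 = [(0.0303)(0.001353) - (-0.00001961)(0)]/D = 9.937 V
V_2 = [(0.00305)(0) - (0.0303)(-0.00001961)]/D = 0.144 V
Power in each resistor, P = (ΔV)²/R:
  P_R1 = (10 - 9.937)²/330 = 0.00001217 W
  P_R2 = (9.937 - 0.144)²/51000 = 0.00188 W
  P_R3 = (0.144 - 0)²/750 = 0.00002765 W
P_total = P_R1 + P_R2 + P_R3 = 0.00192 W

Final answer: 0.00192 W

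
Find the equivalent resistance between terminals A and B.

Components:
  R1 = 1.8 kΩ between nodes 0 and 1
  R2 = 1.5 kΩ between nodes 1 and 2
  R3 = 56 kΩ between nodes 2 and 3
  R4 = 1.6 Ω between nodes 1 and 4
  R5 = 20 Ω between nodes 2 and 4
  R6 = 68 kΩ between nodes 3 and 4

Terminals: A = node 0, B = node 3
The network is not a plain series/parallel combination. Inject a 1 A test current into terminal A (node 0) and return it from terminal B (node 3); then R_eq = V_A / (1 A).
Nodal analysis, taking node 3 as the 0 V reference.
Current source I_test pushes 1 A into node 0 and draws it out of node 3.
KCL at each unknown node (sum of currents leaving = 0; resistances in Ω):
  Node 0: (V_0 - V_1)/1800 - 1 = 0
  Node 1: (V_1 - V_0)/1800 + (V_1 - V_2)/1500 + (V_1 - V_4)/1.6 = 0
  Node 2: (V_2 - V_1)/1500 + (V_2 - 0)/56000 + (V_2 - V_4)/20 = 0
  Node 4: (V_4 - V_1)/1.6 + (V_4 - V_2)/20 + (V_4 - 0)/68000 = 0
Collecting terms (coefficients in siemens):
  0.0005556·V_0 - 0.0005556·V_1 = 1
  0.6262·V_1 - 0.0005556·V_0 - 0.0006667·V_2 - 0.625·V_4 = 0
  0.05068·V_2 - 0.0006667·V_1 - 0.05·V_4 = 0
  0.675·V_4 - 0.625·V_1 - 0.05·V_2 = 0
Solving these 4 simultaneous equations (Gaussian elimination) gives:
  V_0 = 32520 V, V_1 = 30720 V, V_2 = 30700 V, V_4 = 30720 V
R_eq = V_0 / 1 A = 32520 Ω = 32.52 kΩ

Final answer: 32.52 kΩ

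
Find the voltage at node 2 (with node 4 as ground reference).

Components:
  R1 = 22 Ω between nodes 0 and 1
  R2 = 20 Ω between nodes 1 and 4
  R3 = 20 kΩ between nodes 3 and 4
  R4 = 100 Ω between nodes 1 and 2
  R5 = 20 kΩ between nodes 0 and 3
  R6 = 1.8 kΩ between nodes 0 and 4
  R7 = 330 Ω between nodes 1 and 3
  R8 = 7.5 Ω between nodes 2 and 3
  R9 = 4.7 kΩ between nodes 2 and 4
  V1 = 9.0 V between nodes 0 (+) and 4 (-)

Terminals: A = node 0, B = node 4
Nodal analysis, taking node 4 as the 0 V reference.
Source V1 fixes V_0 = 9 V.
KCL at each unknown node (sum of currents leaving = 0; resistances in Ω):
  Node 1: (V_1 - 9)/22 + (V_1 - 0)/20 + (V_1 - V_2)/100 + (V_1 - V_3)/330 = 0
  Node 2: (V_2 - V_1)/100 + (V_2 - V_3)/7.5 + (V_2 - 0)/4700 = 0
  Node 3: (V_3 - 0)/20000 + (V_3 - 9)/20000 + (V_3 - V_1)/330 + (V_3 - V_2)/7.5 = 0
Collecting terms (coefficients in siemens):
  0.1085·V_1 - 0.01·V_2 - 0.00303·V_3 = 0.4091
  0.1435·V_2 - 0.01·V_1 - 0.1333·V_3 = 0
  0.1365·V_3 - 0.00303·V_1 - 0.1333·V_2 = 0.00045
Solving these 3 simultaneous equations (Gaussian elimination) gives:
  V_1 = 4.277 V, V_2 = 4.21 V, V_3 = 4.211 V
The requested potential is V_2 = 4.21 V.

Final answer: V_2 = 4.21 V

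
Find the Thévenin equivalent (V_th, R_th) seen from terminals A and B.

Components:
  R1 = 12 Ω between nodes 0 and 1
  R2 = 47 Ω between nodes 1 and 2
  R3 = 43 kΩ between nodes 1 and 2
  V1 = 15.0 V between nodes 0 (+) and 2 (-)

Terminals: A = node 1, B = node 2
Step 1 — V_th is the open-circuit voltage V_A - V_B (nothing connected across the terminals).
Nodal analysis, taking node 2 as the 0 V reference.
Source V1 fixes V_0 = 15 V.
KCL at each unknown node (sum of currents leaving = 0; resistances in Ω):
  Node 1: (V_1 - 15)/12 + (V_1 - 0)/47 + (V_1 - 0)/43000 = 0
Collecting terms: 0.1046 × V_1 = 1.25  =>  V_1 = 11.95 V
V_th = V_1 - V_2 = 11.95 - 0 = 11.95 V
Step 2 — R_th: zero the source — replace V1 by a short circuit (node 2 merges into node 0) — and find the resistance seen between A (node 1) and B (node 0).
Reduce the network between node 1 (A) and node 0 (B) by series/parallel combination:
  Rp1 = R1 ‖ R2 ‖ R3 (parallel, all between nodes 0 and 1) = 1/(1/12 + 1/47 + 1/43000) = 9.557 Ω
R_th = 9.557 Ω

Final answer: V_th = 11.95 V, R_th = 9.557 Ω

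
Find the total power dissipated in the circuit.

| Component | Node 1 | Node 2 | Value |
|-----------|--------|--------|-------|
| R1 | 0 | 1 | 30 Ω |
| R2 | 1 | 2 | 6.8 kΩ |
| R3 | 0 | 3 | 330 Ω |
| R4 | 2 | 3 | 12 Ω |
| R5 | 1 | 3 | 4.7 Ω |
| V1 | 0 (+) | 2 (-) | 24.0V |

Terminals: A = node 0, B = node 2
Nodal analysis, taking node 2 as the 0 V reference.
Source V1 fixes V_0 = 24 V.
KCL at each unknown node (sum of currents leaving = 0; resistances in Ω):
  Node 1: (V_1 - 24)/30 + (V_1 - 0)/6800 + (V_1 - V_3)/4.7 = 0
  Node 3: (V_3 - 24)/330 + (V_3 - 0)/12 + (V_3 - V_1)/4.7 = 0
Collecting terms (coefficients in siemens):
  0.2462·V_1 - 0.2128·V_3 = 0.8
  0.2991·V_3 - 0.2128·V_1 = 0.07273
Determinant D = (0.2462)(0.2991) - (-0.2128)(-0.2128) = 0.02839
V_1 = [(0.8)(0.2991) - (-0.2128)(0.07273)]/D = 8.974 V
V_3 = [(0.2462)(0.07273) - (0.8)(-0.2128)]/D = 6.626 V
Power in each resistor, P = (ΔV)²/R:
  P_R1 = (24 - 8.974)²/30 = 7.526 W
  P_R2 = (8.974 - 0)²/6800 = 0.01184 W
  P_R3 = (24 - 6.626)²/330 = 0.9147 W
  P_R4 = (0 - 6.626)²/12 = 3.659 W
  P_R5 = (8.974 - 6.626)²/4.7 = 1.173 W
P_total = P_R1 + P_R2 + P_R3 + P_R4 + P_R5 = 13.28 W

Final answer: 13.28 W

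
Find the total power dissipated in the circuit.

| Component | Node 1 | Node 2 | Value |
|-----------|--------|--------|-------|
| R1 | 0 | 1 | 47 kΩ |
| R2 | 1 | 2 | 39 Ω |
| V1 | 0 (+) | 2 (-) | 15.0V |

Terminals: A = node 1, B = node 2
Nodal analysis, taking node 2 as the 0 V reference.
Source V1 fixes V_0 = 15 V.
KCL at each unknown node (sum of currents leaving = 0; resistances in Ω):
  Node 1: (V_1 - 15)/47000 + (V_1 - 0)/39 = 0
Collecting terms: 0.02566 × V_1 = 0.0003191  =>  V_1 = 0.01244 V
Power in each resistor, P = (ΔV)²/R:
  P_R1 = (15 - 0.01244)²/47000 = 0.004779 W
  P_R2 = (0.01244 - 0)²/39 = 0.000003966 W
P_total = P_R1 + P_R2 = 0.004783 W

Final answer: 0.004783 W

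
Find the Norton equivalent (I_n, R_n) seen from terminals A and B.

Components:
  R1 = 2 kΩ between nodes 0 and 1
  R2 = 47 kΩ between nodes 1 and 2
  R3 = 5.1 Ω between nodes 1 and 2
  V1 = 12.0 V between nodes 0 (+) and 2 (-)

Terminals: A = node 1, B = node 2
Find the Thévenin equivalent first; then I_n = V_th/R_th and R_n = R_th.
Step 1 — V_th is the open-circuit voltage V_A - V_B (nothing connected across the terminals).
Nodal analysis, taking node 2 as the 0 V reference.
Source V1 fixes V_0 = 12 V.
KCL at each unknown node (sum of currents leaving = 0; resistances in Ω):
  Node 1: (V_1 - 12)/2000 + (V_1 - 0)/47000 + (V_1 - 0)/5.1 = 0
Collecting terms: 0.1966 × V_1 = 0.006  =>  V_1 = 0.03052 V
V_th = V_1 - V_2 = 0.03052 - 0 = 0.03052 V
Step 2 — R_th: zero the source — replace V1 by a short circuit (node 2 merges into node 0) — and find the resistance seen between A (node 1) and B (node 0).
Reduce the network between node 1 (A) and node 0 (B) by series/parallel combination:
  Rp1 = R1 ‖ R2 ‖ R3 (parallel, all between nodes 0 and 1) = 1/(1/2000 + 1/47000 + 1/5.1) = 5.086 Ω
R_th = 5.086 Ω
I_n = V_th/R_th = 0.03052/5.086 = 0.006 A, and R_n = R_th = 5.086 Ω

Final answer: I_n = 0.006 A, R_n = 5.086 Ω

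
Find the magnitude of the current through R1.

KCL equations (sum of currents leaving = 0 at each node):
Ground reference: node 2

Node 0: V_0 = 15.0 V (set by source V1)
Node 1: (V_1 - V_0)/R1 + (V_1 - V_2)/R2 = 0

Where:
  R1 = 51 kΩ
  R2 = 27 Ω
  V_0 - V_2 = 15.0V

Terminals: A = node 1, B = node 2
Nodal analysis, taking node 2 as the 0 V reference.
Source V1 fixes V_0 = 15 V.
KCL at each unknown node (sum of currents leaving = 0; resistances in Ω):
  Node 1: (V_1 - 15)/51000 + (V_1 - 0)/27 = 0
Collecting terms: 0.03706 × V_1 = 0.0002941  =>  V_1 = 0.007937 V
I_R1 = (V_0 - V_1)/R1 = (15 - 0.007937)/51000 = 0.000294 A
|I_R1| = 0.000294 A

Final answer: |I_R1| = 0.000294 A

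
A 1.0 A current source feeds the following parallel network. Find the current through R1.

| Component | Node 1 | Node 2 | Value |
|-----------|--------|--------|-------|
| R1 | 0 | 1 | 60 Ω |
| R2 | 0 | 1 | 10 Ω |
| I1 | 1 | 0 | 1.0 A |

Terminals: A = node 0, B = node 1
All resistors sit directly between nodes 0 and 1, so they are in parallel and share one voltage V; the full source current 1 A splits among them.
1/R_par = 1/60 + 1/10 = 0.1167 S  =>  R_par = 8.571 Ω
V = I × R_par = 1 × 8.571 = 8.571 V
I_R1 = V/R1 = 8.571/60 = 0.1429 A

Final answer: 0.1429 A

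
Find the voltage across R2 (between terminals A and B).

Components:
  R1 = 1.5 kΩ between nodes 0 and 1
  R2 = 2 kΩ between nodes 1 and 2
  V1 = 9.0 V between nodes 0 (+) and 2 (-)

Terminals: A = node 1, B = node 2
R1 and R2 are in series across V1 (node 0 → node 1 → node 2), and the output A–B is taken across R2, so this is a voltage divider.
Series current: I = V1/(R1 + R2) = 9/(1500 + 2000) = 9/3500 = 0.002571 A
V_R2 = I × R2 = V1 × R2/(R1 + R2) = 9 × 2000/3500 = 5.143 V

Final answer: 5.143 V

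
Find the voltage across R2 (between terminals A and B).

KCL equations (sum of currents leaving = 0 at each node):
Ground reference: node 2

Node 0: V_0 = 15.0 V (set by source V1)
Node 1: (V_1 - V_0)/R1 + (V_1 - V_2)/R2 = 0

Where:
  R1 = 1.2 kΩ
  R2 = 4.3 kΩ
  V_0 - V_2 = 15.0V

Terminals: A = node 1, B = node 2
R1 and R2 are in series across V1 (node 0 → node 1 → node 2), and the output A–B is taken across R2, so this is a voltage divider.
Series current: I = V1/(R1 + R2) = 15/(1200 + 4300) = 15/5500 = 0.002727 A
V_R2 = I × R2 = V1 × R2/(R1 + R2) = 15 × 4300/5500 = 11.73 V

Final answer: 11.73 V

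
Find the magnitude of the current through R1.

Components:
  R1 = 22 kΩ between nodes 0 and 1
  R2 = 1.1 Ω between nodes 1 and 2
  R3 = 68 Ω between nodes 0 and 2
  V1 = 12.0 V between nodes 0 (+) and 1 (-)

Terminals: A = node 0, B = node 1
Nodal analysis, taking node 1 as the 0 V reference.
Source V1 fixes V_0 = 12 V.
KCL at each unknown node (sum of currents leaving = 0; resistances in Ω):
  Node 2: (V_2 - 0)/1.1 + (V_2 - 12)/68 = 0
Collecting terms: 0.9238 × V_2 = 0.1765  =>  V_2 = 0.191 V
I_R1 = (V_0 - V_1)/R1 = (12 - 0)/22000 = 0.0005455 A
|I_R1| = 0.0005455 A

Final answer: |I_R1| = 0.0005455 A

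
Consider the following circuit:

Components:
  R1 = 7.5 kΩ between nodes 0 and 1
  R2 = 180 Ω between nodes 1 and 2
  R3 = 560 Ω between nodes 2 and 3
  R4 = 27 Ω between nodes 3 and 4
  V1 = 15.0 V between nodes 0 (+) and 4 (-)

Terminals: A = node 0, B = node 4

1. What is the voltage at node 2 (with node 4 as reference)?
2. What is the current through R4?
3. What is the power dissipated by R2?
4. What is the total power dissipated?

Nodal analysis, taking node 4 as the 0 V reference.
Source V1 fixes V_0 = 15 V.
KCL at each unknown node (sum of currents leaving = 0; resistances in Ω):
  Node 1: (V_1 - 15)/7500 + (V_1 - V_2)/180 = 0
  Node 2: (V_2 - V_1)/180 + (V_2 - V_3)/560 = 0
  Node 3: (V_3 - V_2)/560 + (V_3 - 0)/27 = 0
Collecting terms (coefficients in siemens):
  0.005689·V_1 - 0.005556·V_2 = 0.002
  0.007341·V_2 - 0.005556·V_1 - 0.001786·V_3 = 0
  0.03882·V_3 - 0.001786·V_2 = 0
Solving these 3 simultaneous equations (Gaussian elimination) gives:
  V_1 = 1.392 V, V_2 = 1.065 V, V_3 = 0.04899 V
Part 1:
  Read off the nodal solution: V_2 = 1.065 V
Part 2:
  I_R4 = (V_3 - V_4)/R4 = (0.04899 - 0)/27 = 0.001814 A
  Magnitude: I_R4 = 0.001814 A
Part 3:
  I_R2 = (V_1 - V_2)/R2 = (1.392 - 1.065)/180 = 0.001814 A
  P_R2 = I_R2² × R2 = (0.001814)² × 180 = 0.0005926 W
Part 4:
  Power in each resistor, P = (ΔV)²/R:
    P_R1 = (15 - 1.392)²/7500 = 0.02469 W
    P_R2 = (1.392 - 1.065)²/180 = 0.0005926 W
    P_R3 = (1.065 - 0.04899)²/560 = 0.001844 W
    P_R4 = (0.04899 - 0)²/27 = 0.00008889 W
  P_total = P_R1 + P_R2 + P_R3 + P_R4 = 0.02722 W

Final answers:
1. V_2 = 1.065 V
2. I_R4 = 0.001814 A
3. P_R2 = 0.0005926 W
4. P_total = 0.02722 W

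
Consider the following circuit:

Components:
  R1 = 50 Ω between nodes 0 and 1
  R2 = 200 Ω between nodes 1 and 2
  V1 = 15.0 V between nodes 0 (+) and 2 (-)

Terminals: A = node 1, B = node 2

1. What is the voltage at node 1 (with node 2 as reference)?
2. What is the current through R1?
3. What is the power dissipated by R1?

Nodal analysis, taking node 2 as the 0 V reference.
Source V1 fixes V_0 = 15 V.
KCL at each unknown node (sum of currents leaving = 0; resistances in Ω):
  Node 1: (V_1 - 15)/50 + (V_1 - 0)/200 = 0
Collecting terms: 0.025 × V_1 = 0.3  =>  V_1 = 12 V
Part 1:
  Read off the nodal solution: V_1 = 12 V
Part 2:
  I_R1 = (V_0 - V_1)/R1 = (15 - 12)/50 = 0.06 A
  Magnitude: I_R1 = 0.06 A
Part 3:
  I_R1 = (V_0 - V_1)/R1 = (15 - 12)/50 = 0.06 A
  P_R1 = I_R1² × R1 = (0.06)² × 50 = 0.18 W

Final answers:
1. V_1 = 12 V
2. I_R1 = 0.06 A
3. P_R1 = 0.18 W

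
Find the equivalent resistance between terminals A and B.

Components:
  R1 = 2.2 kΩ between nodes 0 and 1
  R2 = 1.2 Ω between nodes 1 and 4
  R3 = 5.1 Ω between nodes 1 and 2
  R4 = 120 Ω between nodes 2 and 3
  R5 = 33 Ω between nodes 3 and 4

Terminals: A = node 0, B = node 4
Reduce the network between node 0 (A) and node 4 (B) by series/parallel combination:
  Rs1 = R3 + R4 (series, joined only at node 2) = 5.1 + 120 = 125.1 Ω
  Rs2 = R5 + Rs1 (series, joined only at node 3) = 33 + 125.1 = 158.1 Ω
  Rp1 = R2 ‖ Rs2 (parallel, both between nodes 1 and 4) = 1/(1/1.2 + 1/158.1) = 1.191 Ω
  Rs3 = R1 + Rp1 (series, joined only at node 1) = 2200 + 1.191 = 2201 Ω
R_eq = 2.201 kΩ

Final answer: 2.201 kΩ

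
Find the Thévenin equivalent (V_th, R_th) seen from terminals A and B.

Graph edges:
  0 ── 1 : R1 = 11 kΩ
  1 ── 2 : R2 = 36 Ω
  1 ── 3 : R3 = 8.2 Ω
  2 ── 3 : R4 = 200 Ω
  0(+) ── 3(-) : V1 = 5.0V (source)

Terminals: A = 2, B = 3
Step 1 — V_th is the open-circuit voltage V_A - V_B (nothing connected across the terminals).
Nodal analysis, taking node 3 as the 0 V reference.
Source V1 fixes V_0 = 5 V.
KCL at each unknown node (sum of currents leaving = 0; resistances in Ω):
  Node 1: (V_1 - 5)/11000 + (V_1 - V_2)/36 + (V_1 - 0)/8.2 = 0
  Node 2: (V_2 - V_1)/36 + (V_2 - 0)/200 = 0
Collecting terms (coefficients in siemens):
  0.1498·V_1 - 0.02778·V_2 = 0.0004545
  0.03278·V_2 - 0.02778·V_1 = 0
Determinant D = (0.1498)(0.03278) - (-0.02778)(-0.02778) = 0.004139
V_1 = [(0.0004545)(0.03278) - (-0.02778)(0)]/D = 0.0036 V
V_2 = [(0.1498)(0) - (0.0004545)(-0.02778)]/D = 0.00305 V
V_th = V_2 - V_3 = 0.00305 - 0 = 0.00305 V
Step 2 — R_th: zero the source — replace V1 by a short circuit (node 3 merges into node 0) — and find the resistance seen between A (node 2) and B (node 0).
Reduce the network between node 2 (A) and node 0 (B) by series/parallel combination:
  Rp1 = R1 ‖ R3 (parallel, both between nodes 0 and 1) = 1/(1/11000 + 1/8.2) = 8.194 Ω
  Rs1 = R2 + Rp1 (series, joined only at node 1) = 36 + 8.194 = 44.19 Ω
  Rp2 = R4 ‖ Rs1 (parallel, both between nodes 0 and 2) = 1/(1/200 + 1/44.19) = 36.2 Ω
R_th = 36.2 Ω

Final answer: V_th = 0.00305 V, R_th = 36.2 Ω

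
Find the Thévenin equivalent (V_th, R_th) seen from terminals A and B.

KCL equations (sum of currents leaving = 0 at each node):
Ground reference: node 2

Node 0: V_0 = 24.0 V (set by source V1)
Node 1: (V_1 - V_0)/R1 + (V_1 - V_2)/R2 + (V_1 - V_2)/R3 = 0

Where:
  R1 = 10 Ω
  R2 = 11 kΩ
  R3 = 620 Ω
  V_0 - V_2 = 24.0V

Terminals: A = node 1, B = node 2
Step 1 — V_th is the open-circuit voltage V_A - V_B (nothing connected across the terminals).
Nodal analysis, taking node 2 as the 0 V reference.
Source V1 fixes V_0 = 24 V.
KCL at each unknown node (sum of currents leaving = 0; resistances in Ω):
  Node 1: (V_1 - 24)/10 + (V_1 - 0)/11000 + (V_1 - 0)/620 = 0
Collecting terms: 0.1017 × V_1 = 2.4  =>  V_1 = 23.6 V
V_th = V_1 - V_2 = 23.6 - 0 = 23.6 V
Step 2 — R_th: zero the source — replace V1 by a short circuit (node 2 merges into node 0) — and find the resistance seen between A (node 1) and B (node 0).
Reduce the network between node 1 (A) and node 0 (B) by series/parallel combination:
  Rp1 = R1 ‖ R2 ‖ R3 (parallel, all between nodes 0 and 1) = 1/(1/10 + 1/11000 + 1/620) = 9.832 Ω
R_th = 9.832 Ω

Final answer: V_th = 23.6 V, R_th = 9.832 Ω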